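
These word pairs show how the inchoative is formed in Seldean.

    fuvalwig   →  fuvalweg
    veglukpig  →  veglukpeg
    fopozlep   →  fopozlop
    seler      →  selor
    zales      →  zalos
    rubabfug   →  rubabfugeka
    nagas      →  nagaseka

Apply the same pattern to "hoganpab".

hoganpabeka

"hoganpab" has last vowel 'a'. The one such stem in the data (nagas → nagaseka) adds -eka, so the same rule applies.
So hoganpab → hoganpabeka.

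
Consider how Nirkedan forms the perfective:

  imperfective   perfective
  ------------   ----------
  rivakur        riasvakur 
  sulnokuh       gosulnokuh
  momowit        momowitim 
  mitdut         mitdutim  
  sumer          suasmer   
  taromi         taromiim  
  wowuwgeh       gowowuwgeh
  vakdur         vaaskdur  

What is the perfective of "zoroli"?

"zoroli" ends in -i. The one such stem in the data (taromi → taromiim) adds -im, so the same rule applies.
So zoroli → zoroliim.

zoroliim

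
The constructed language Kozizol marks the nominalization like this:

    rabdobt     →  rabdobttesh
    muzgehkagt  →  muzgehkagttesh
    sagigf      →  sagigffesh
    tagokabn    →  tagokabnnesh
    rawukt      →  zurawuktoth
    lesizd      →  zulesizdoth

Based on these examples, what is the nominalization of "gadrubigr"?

rabdobt and rawukt both end in -t yet inflect differently (rabdobttesh, zurawuktoth), so the final letter is not what conditions the rule; the second-to-last letter is.
"gadrubigr" has second-to-last letter 'g'. The stems whose second-to-last letter is 'g' (muzgehkagt → muzgehkagttesh, sagigf → sagigffesh) double the final consonant and add -esh.
So gadrubigr → gadrubigrresh.

gadrubigrresh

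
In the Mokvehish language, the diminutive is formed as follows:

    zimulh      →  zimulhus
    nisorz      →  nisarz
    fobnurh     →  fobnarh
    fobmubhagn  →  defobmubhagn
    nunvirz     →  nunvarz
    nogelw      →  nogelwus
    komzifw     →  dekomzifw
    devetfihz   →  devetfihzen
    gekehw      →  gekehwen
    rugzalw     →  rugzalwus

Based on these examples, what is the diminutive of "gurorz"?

"gurorz" has second-to-last letter 'r'. The stems whose second-to-last letter is 'r' (fobnurh → fobnarh, nunvirz → nunvarz, nisorz → nisarz) change the last vowel to 'a'.
So gurorz → gurarz.

gurarz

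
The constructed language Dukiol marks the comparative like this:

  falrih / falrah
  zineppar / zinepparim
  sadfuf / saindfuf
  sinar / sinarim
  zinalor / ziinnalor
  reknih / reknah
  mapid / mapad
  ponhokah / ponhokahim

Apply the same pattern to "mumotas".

falrih and ponhokah both end in -h yet inflect differently (falrah, ponhokahim), so the final letter is not what conditions the rule; the last vowel is.
"mumotas" has last vowel 'a'. The stems whose last vowel is 'a' (sinar → sinarim, zineppar → zinepparim, ponhokah → ponhokahim) add -im.
The other patterns: stems whose last vowel is 'i' change the last vowel to 'a'; stems whose last vowel is 'o' or 'u' insert -in- after the first vowel.
So mumotas → mumotasim.

mumotasim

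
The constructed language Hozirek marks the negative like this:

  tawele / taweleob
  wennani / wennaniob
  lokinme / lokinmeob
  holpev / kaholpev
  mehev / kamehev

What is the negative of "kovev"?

tawele and holpev both have last vowel 'e' yet inflect differently (taweleob, kaholpev), so the last vowel is not what conditions the rule; whether the stem ends in a vowel or a consonant is.
"kovev" ends in a consonant. The stems ending in a consonant (holpev → kaholpev, mehev → kamehev) add the prefix ka-.
So kovev → kakovev.

kakovev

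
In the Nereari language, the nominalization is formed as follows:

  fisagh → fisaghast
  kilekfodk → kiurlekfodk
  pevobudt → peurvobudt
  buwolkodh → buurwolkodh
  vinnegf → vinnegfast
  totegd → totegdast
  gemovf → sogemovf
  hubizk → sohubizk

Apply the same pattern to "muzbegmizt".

fisagh and buwolkodh both end in -h yet inflect differently (fisaghast, buurwolkodh), so the final letter is not what conditions the rule; the second-to-last letter is.
"muzbegmizt" has second-to-last letter 'z'. The one such stem in the data (hubizk → sohubizk) adds the prefix so-, so the same rule applies.
The other patterns: stems whose second-to-last letter is 'g' add -ast; stems whose second-to-last letter is 'd' insert -ur- after the first vowel.
So muzbegmizt → somuzbegmizt.

somuzbegmizt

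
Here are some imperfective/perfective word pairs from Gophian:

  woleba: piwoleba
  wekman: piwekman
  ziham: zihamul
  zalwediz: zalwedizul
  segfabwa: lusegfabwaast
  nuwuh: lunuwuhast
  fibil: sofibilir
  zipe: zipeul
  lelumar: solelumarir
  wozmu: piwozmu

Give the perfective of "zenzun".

"zenzun" begins with z-. The stems beginning with z- (zalwediz → zalwedizul, ziham → zihamul, zipe → zipeul) add -ul.
The other patterns: stems beginning with w- add the prefix pi-; stems beginning with n- or s- add lu- … -ast around the stem; stems beginning with f- or l- add so- … -ir around the stem.
So zenzun → zenzunul.

zenzunul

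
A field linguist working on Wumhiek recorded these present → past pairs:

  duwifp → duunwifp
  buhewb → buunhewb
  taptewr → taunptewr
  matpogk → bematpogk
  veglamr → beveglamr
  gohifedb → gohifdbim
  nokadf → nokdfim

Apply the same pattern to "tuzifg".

taptewr and veglamr both end in -r yet inflect differently (taunptewr, beveglamr), so the final letter is not what conditions the rule; the second-to-last letter is.
"tuzifg" has second-to-last letter 'f'. The one such stem in the data (duwifp → duunwifp) inserts -un- after the first vowel (as do buhewb, taptewr), so the same rule applies.
The other patterns: stems whose second-to-last letter is 'g' or 'm' add the prefix be-; stems whose second-to-last letter is 'd' delete the last vowel and add -im.
So tuzifg → tuunzifg.

tuunzifg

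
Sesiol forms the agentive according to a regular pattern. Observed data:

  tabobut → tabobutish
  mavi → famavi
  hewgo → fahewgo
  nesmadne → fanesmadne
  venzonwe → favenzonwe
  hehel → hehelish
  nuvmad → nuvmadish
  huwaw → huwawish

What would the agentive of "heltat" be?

venzonwe and hehel both have last vowel 'e' yet inflect differently (favenzonwe, hehelish), so the last vowel is not what conditions the rule; whether the stem ends in a vowel or a consonant is.
"heltat" ends in a consonant. The stems ending in a consonant (hehel → hehelish, nuvmad → nuvmadish, tabobut → tabobutish) add -ish.
The other pattern: stems ending in a vowel add the prefix fa-.
So heltat → heltatish.

heltatish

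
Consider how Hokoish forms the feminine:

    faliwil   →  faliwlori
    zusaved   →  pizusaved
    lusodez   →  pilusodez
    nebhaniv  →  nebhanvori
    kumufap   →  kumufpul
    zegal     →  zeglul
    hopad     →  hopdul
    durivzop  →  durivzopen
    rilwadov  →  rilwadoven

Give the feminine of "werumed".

nebhaniv and rilwadov both end in -v yet inflect differently (nebhanvori, rilwadoven), so the final letter is not what conditions the rule; the last vowel is.
"werumed" has last vowel 'e'. The stems whose last vowel is 'e' (zusaved → pizusaved, lusodez → pilusodez) add the prefix pi-.
The other patterns: stems whose last vowel is 'i' delete the last vowel and add -ori; stems whose last vowel is 'o' add -en; stems whose last vowel is 'a' delete the last vowel and add -ul.
So werumed → piwerumed.

piwerumed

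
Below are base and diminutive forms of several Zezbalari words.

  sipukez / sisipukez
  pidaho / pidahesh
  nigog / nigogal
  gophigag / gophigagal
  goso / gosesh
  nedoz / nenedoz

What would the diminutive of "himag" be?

himagal

nigog and pidaho both have last vowel 'o' yet inflect differently (nigogal, pidahesh), so the last vowel is not what conditions the rule; the final letter is.
"himag" ends in -g. The stems ending in -g (nigog → nigogal, gophigag → gophigagal) add -al.
So himag → himagal.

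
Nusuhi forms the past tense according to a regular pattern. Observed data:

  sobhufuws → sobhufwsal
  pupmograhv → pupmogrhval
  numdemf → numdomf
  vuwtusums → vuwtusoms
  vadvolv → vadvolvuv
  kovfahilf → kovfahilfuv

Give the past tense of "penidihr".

sobhufuws and vuwtusums both end in -s yet inflect differently (sobhufwsal, vuwtusoms), so the final letter is not what conditions the rule; the second-to-last letter is.
"penidihr" has second-to-last letter 'h'. The one such stem in the data (pupmograhv → pupmogrhval) deletes the last vowel and adds -al (as does sobhufuws), so the same rule applies.
So penidihr → penidhral.

penidhral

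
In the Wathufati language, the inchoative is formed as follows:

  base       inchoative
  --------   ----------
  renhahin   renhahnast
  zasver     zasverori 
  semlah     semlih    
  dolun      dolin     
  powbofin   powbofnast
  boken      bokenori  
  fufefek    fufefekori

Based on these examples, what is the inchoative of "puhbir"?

powbofin and boken both end in -n yet inflect differently (powbofnast, bokenori), so the final letter is not what conditions the rule; the last vowel is.
"puhbir" has last vowel 'i'. The stems whose last vowel is 'i' (powbofin → powbofnast, renhahin → renhahnast) delete the last vowel and add -ast.
The other patterns: stems whose last vowel is 'e' add -ori; stems whose last vowel is 'a' or 'u' change the last vowel to 'i'.
So puhbir → puhbrast.

puhbrast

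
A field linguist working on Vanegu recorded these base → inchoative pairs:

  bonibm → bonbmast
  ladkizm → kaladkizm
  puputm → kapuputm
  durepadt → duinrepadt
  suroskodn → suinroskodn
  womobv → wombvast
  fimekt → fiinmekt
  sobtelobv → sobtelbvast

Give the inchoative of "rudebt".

bonibm and ladkizm both end in -m yet inflect differently (bonbmast, kaladkizm), so the final letter is not what conditions the rule; the second-to-last letter is.
"rudebt" has second-to-last letter 'b'. The stems whose second-to-last letter is 'b' (sobtelobv → sobtelbvast, womobv → wombvast, bonibm → bonbmast) delete the last vowel and add -ast.
The other patterns: stems whose second-to-last letter is 'd' or 'k' insert -in- after the first vowel; stems whose second-to-last letter is 't' or 'z' add the prefix ka-.
So rudebt → rudbtast.

rudbtast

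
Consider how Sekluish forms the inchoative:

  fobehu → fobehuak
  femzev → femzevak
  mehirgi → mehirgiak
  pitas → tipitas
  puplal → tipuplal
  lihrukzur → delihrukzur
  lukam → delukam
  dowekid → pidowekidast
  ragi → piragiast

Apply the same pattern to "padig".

mehirgi and ragi both end in -i yet inflect differently (mehirgiak, piragiast), so the final letter is not what conditions the rule; the first letter is.
"padig" begins with p-. The stems beginning with p- (pitas → tipitas, puplal → tipuplal) add the prefix ti-.
The other patterns: stems beginning with f- or m- add -ak; stems beginning with l- add the prefix de-; stems beginning with d- or r- add pi- … -ast around the stem.
So padig → tipadig.

tipadig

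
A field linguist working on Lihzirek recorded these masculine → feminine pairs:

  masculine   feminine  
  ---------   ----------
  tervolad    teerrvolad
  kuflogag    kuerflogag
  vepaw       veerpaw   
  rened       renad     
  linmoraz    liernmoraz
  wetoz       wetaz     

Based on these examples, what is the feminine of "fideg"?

tervolad and rened both end in -d yet inflect differently (teerrvolad, renad), so the final letter is not what conditions the rule; the last vowel is.
"fideg" has last vowel 'e'. The one such stem in the data (rened → renad) changes the last vowel to 'a' (as does wetoz), so the same rule applies.
So fideg → fidag.

fidag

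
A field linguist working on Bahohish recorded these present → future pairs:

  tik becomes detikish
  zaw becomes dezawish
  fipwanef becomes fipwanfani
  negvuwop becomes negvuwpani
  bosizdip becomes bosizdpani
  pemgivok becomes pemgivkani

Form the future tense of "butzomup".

"butzomup" has 3 vowels. The stems with 3 vowels (fipwanef → fipwanfani, negvuwop → negvuwpani, bosizdip → bosizdpani) delete the last vowel and add -ani.
So butzomup → butzompani.

butzompani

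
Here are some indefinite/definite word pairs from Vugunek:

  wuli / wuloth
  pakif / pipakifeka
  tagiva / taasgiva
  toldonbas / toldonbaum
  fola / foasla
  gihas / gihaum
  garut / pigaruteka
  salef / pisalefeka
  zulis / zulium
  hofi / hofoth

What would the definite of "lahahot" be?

"lahahot" ends in -t. The one such stem in the data (garut → pigaruteka) adds pi- … -eka around the stem, so the same rule applies.
So lahahot → pilahahoteka.

pilahahoteka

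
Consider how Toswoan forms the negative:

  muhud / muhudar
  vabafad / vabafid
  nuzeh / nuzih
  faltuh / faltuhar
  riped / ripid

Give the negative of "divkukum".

divkukumar

faltuh and nuzeh both end in -h yet inflect differently (faltuhar, nuzih), so the final letter is not what conditions the rule; the last vowel is.
"divkukum" has last vowel 'u'. The stems whose last vowel is 'u' (faltuh → faltuhar, muhud → muhudar) add -ar.
So divkukum → divkukumar.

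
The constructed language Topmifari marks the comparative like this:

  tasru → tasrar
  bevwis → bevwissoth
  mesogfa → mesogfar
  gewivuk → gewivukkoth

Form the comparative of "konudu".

tasru and gewivuk both have last vowel 'u' yet inflect differently (tasrar, gewivukkoth), so the last vowel is not what conditions the rule; whether the stem ends in a vowel or a consonant is.
"konudu" ends in a vowel. The stems ending in a vowel (tasru → tasrar, mesogfa → mesogfar) drop the final letter and add -ar.
So konudu → konudar.

konudar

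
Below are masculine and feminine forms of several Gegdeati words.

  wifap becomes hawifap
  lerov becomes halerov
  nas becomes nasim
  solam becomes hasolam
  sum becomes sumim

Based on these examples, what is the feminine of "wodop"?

solam and sum both end in -m yet inflect differently (hasolam, sumim), so the final letter is not what conditions the rule; the number of vowels is.
"wodop" has 2 vowels. The stems with 2 vowels (lerov → halerov, wifap → hawifap, solam → hasolam) add the prefix ha-.
The other pattern: stems with 1 vowel add -im.
So wodop → hawodop.

hawodop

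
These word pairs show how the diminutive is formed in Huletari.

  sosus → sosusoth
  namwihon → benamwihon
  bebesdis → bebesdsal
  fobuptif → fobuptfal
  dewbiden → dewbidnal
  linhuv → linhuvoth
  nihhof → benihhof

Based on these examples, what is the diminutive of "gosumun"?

namwihon and dewbiden both end in -n yet inflect differently (benamwihon, dewbidnal), so the final letter is not what conditions the rule; the last vowel is.
"gosumun" has last vowel 'u'. The stems whose last vowel is 'u' (linhuv → linhuvoth, sosus → sosusoth) add -oth.
The other patterns: stems whose last vowel is 'o' add the prefix be-; stems whose last vowel is 'e' or 'i' delete the last vowel and add -al.
So gosumun → gosumunoth.

gosumunoth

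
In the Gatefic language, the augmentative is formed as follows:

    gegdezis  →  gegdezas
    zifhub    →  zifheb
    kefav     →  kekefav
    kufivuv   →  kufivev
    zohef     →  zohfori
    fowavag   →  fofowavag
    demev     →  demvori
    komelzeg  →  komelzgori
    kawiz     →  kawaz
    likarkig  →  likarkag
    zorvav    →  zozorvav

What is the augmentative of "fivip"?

fivap

kufivuv and kefav both end in -v yet inflect differently (kufivev, kekefav), so the final letter is not what conditions the rule; the last vowel is.
"fivip" has last vowel 'i'. The stems whose last vowel is 'i' (kawiz → kawaz, likarkig → likarkag, gegdezis → gegdezas) change the last vowel to 'a'.
So fivip → fivap.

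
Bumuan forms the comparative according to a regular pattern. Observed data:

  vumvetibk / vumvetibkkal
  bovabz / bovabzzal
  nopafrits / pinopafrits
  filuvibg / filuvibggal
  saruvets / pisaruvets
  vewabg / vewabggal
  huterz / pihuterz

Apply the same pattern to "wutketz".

"wutketz" has second-to-last letter 't'. The stems whose second-to-last letter is 't' (saruvets → pisaruvets, nopafrits → pinopafrits) add the prefix pi-.
So wutketz → piwutketz.

piwutketz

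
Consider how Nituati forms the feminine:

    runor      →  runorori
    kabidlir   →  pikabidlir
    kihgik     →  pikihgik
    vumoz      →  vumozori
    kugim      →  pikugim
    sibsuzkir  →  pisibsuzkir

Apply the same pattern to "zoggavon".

zoggavonori

"zoggavon" has last vowel 'o'. The stems whose last vowel is 'o' (runor → runorori, vumoz → vumozori) add -ori.
The other pattern: stems whose last vowel is 'i' add the prefix pi-.
So zoggavon → zoggavonori.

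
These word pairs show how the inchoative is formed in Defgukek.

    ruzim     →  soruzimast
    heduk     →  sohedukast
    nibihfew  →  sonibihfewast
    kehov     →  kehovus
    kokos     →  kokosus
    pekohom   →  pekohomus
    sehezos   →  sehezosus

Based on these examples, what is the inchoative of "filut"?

sofilutast

pekohom and ruzim both end in -m yet inflect differently (pekohomus, soruzimast), so the final letter is not what conditions the rule; the last vowel is.
"filut" has last vowel 'u'. The one such stem in the data (heduk → sohedukast) adds so- … -ast around the stem, so the same rule applies.
So filut → sofilutast.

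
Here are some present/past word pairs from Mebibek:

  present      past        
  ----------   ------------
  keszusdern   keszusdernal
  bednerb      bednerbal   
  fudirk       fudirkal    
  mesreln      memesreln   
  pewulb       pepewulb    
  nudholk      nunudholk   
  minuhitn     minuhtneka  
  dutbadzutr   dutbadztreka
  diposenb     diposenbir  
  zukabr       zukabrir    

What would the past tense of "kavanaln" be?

keszusdern and mesreln both end in -n yet inflect differently (keszusdernal, memesreln), so the final letter is not what conditions the rule; the second-to-last letter is.
"kavanaln" has second-to-last letter 'l'. The stems whose second-to-last letter is 'l' (mesreln → memesreln, pewulb → pepewulb, nudholk → nunudholk) repeat the first consonant+vowel as a prefix.
So kavanaln → kakavanaln.

kakavanaln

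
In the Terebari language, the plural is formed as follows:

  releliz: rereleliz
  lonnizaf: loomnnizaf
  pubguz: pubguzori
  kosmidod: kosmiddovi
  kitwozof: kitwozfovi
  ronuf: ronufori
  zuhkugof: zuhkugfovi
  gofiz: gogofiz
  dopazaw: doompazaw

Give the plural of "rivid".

zuhkugof and ronuf both end in -f yet inflect differently (zuhkugfovi, ronufori), so the final letter is not what conditions the rule; the last vowel is.
"rivid" has last vowel 'i'. The stems whose last vowel is 'i' (releliz → rereleliz, gofiz → gogofiz) repeat the first consonant+vowel as a prefix.
The other patterns: stems whose last vowel is 'o' delete the last vowel and add -ovi; stems whose last vowel is 'u' add -ori; stems whose last vowel is 'a' insert -om- after the first vowel.
So rivid → ririvid.

ririvid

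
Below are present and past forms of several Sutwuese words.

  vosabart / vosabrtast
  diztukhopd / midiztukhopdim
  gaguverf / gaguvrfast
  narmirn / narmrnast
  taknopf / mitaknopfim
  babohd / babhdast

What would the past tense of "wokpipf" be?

miwokpipfim

diztukhopd and babohd both end in -d yet inflect differently (midiztukhopdim, babhdast), so the final letter is not what conditions the rule; the second-to-last letter is.
"wokpipf" has second-to-last letter 'p'. The stems whose second-to-last letter is 'p' (diztukhopd → midiztukhopdim, taknopf → mitaknopfim) add mi- … -im around the stem.
The other pattern: stems whose second-to-last letter is 'h' or 'r' delete the last vowel and add -ast.
So wokpipf → miwokpipfim.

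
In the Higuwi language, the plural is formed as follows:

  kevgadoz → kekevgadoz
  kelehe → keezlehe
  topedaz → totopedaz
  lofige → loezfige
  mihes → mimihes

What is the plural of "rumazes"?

rurumazes

kelehe and mihes both have last vowel 'e' yet inflect differently (keezlehe, mimihes), so the last vowel is not what conditions the rule; whether the stem ends in a vowel or a consonant is.
"rumazes" ends in a consonant. The stems ending in a consonant (topedaz → totopedaz, kevgadoz → kekevgadoz, mihes → mimihes) repeat the first consonant+vowel as a prefix.
The other pattern: stems ending in a vowel insert -ez- after the first vowel.
So rumazes → rurumazes.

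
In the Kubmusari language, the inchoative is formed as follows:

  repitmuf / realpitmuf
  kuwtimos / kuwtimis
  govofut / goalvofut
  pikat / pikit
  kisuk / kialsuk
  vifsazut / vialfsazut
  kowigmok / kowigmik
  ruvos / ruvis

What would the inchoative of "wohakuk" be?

woalhakuk

vifsazut and pikat both end in -t yet inflect differently (vialfsazut, pikit), so the final letter is not what conditions the rule; the last vowel is.
"wohakuk" has last vowel 'u'. The stems whose last vowel is 'u' (vifsazut → vialfsazut, repitmuf → realpitmuf, kisuk → kialsuk) insert -al- after the first vowel.
So wohakuk → woalhakuk.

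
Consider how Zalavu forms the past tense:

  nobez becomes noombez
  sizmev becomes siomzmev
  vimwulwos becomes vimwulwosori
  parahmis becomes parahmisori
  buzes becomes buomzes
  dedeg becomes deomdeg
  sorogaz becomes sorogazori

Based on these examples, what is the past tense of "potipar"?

buzes and parahmis both end in -s yet inflect differently (buomzes, parahmisori), so the final letter is not what conditions the rule; the last vowel is.
"potipar" has last vowel 'a'. The one such stem in the data (sorogaz → sorogazori) adds -ori, so the same rule applies.
The other pattern: stems whose last vowel is 'e' insert -om- after the first vowel.
So potipar → potiparori.

potiparori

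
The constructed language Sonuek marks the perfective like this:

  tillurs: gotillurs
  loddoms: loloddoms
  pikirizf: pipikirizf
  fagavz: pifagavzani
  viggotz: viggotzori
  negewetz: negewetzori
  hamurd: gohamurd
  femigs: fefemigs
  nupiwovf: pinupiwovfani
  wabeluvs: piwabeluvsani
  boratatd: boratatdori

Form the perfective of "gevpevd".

pigevpevdani

tillurs and wabeluvs both end in -s yet inflect differently (gotillurs, piwabeluvsani), so the final letter is not what conditions the rule; the second-to-last letter is.
"gevpevd" has second-to-last letter 'v'. The stems whose second-to-last letter is 'v' (wabeluvs → piwabeluvsani, nupiwovf → pinupiwovfani, fagavz → pifagavzani) add pi- … -ani around the stem.
So gevpevd → pigevpevdani.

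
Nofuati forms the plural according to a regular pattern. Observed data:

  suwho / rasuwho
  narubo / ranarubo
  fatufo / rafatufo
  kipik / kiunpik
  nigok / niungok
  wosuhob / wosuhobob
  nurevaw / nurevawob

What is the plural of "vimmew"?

"vimmew" ends in -w. The one such stem in the data (nurevaw → nurevawob) adds -ob, so the same rule applies.
So vimmew → vimmewob.

vimmewob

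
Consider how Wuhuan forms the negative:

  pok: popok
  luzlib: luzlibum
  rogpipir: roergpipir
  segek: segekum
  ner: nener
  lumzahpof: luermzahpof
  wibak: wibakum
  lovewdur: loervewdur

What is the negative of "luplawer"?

pok and segek both end in -k yet inflect differently (popok, segekum), so the final letter is not what conditions the rule; the number of vowels is.
"luplawer" has 3 vowels. The stems with 3 vowels (lovewdur → loervewdur, rogpipir → roergpipir, lumzahpof → luermzahpof) insert -er- after the first vowel.
The other patterns: stems with 1 vowel repeat the first consonant+vowel as a prefix; stems with 2 vowels add -um.
So luplawer → luerplawer.

luerplawer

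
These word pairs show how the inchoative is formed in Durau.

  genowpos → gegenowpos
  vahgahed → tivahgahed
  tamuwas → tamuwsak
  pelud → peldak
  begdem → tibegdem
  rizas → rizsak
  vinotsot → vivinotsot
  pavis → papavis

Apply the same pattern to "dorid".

"dorid" has last vowel 'i'. The one such stem in the data (pavis → papavis) repeats the first consonant+vowel as a prefix (as do genowpos, vinotsot), so the same rule applies.
So dorid → dodorid.

dodorid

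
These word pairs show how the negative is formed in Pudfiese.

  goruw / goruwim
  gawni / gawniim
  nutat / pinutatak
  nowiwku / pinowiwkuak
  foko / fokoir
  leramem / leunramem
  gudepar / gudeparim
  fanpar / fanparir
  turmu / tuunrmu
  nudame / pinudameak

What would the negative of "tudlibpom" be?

"tudlibpom" begins with t-. The one such stem in the data (turmu → tuunrmu) inserts -un- after the first vowel (as does leramem), so the same rule applies.
The other patterns: stems beginning with n- add pi- … -ak around the stem; stems beginning with g- add -im; stems beginning with f- add -ir.
So tudlibpom → tuundlibpom.

tuundlibpom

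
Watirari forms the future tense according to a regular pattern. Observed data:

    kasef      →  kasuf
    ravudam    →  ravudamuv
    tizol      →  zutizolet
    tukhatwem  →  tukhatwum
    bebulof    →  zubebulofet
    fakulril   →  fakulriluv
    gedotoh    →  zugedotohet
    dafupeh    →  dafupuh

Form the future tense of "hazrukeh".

"hazrukeh" has last vowel 'e'. The stems whose last vowel is 'e' (kasef → kasuf, dafupeh → dafupuh, tukhatwem → tukhatwum) change the last vowel to 'u'.
The other patterns: stems whose last vowel is 'o' add zu- … -et around the stem; stems whose last vowel is 'a' or 'i' add -uv.
So hazrukeh → hazrukuh.

hazrukuh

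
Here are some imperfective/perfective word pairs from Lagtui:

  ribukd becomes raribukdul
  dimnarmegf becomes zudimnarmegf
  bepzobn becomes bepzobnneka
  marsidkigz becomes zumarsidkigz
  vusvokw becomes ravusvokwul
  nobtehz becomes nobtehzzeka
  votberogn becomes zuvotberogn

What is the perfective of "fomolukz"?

rafomolukzul

votberogn and bepzobn both end in -n yet inflect differently (zuvotberogn, bepzobnneka), so the final letter is not what conditions the rule; the second-to-last letter is.
"fomolukz" has second-to-last letter 'k'. The stems whose second-to-last letter is 'k' (ribukd → raribukdul, vusvokw → ravusvokwul) add ra- … -ul around the stem.
The other patterns: stems whose second-to-last letter is 'g' add the prefix zu-; stems whose second-to-last letter is 'b' or 'h' double the final consonant and add -eka.
So fomolukz → rafomolukzul.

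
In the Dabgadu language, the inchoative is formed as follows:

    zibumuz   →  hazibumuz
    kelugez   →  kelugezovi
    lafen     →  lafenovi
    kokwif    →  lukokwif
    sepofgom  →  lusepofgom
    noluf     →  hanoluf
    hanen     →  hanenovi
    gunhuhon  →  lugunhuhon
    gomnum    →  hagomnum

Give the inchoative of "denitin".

ludenitin

zibumuz and kelugez both end in -z yet inflect differently (hazibumuz, kelugezovi), so the final letter is not what conditions the rule; the last vowel is.
"denitin" has last vowel 'i'. The one such stem in the data (kokwif → lukokwif) adds the prefix lu-, so the same rule applies.
The other patterns: stems whose last vowel is 'u' add the prefix ha-; stems whose last vowel is 'e' add -ovi.
So denitin → ludenitin.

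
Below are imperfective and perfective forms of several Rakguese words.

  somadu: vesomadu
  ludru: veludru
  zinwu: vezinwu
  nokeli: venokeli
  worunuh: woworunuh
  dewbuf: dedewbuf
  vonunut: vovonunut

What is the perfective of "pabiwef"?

"pabiwef" ends in a consonant. The stems ending in a consonant (worunuh → woworunuh, dewbuf → dedewbuf, vonunut → vovonunut) repeat the first consonant+vowel as a prefix.
The other pattern: stems ending in a vowel add the prefix ve-.
So pabiwef → papabiwef.

papabiwef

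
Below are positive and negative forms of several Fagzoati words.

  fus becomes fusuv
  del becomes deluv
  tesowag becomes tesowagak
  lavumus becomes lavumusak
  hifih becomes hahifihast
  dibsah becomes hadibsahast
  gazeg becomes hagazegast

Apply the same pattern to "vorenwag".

vorenwagak

gazeg and tesowag both end in -g yet inflect differently (hagazegast, tesowagak), so the final letter is not what conditions the rule; the number of vowels is.
"vorenwag" has 3 vowels. The stems with 3 vowels (tesowag → tesowagak, lavumus → lavumusak) add -ak.
So vorenwag → vorenwagak.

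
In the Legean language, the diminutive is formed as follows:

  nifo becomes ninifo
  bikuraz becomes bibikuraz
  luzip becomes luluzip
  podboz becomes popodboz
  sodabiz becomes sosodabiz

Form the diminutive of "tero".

Every pair shown (nifo → ninifo, bikuraz → bibikuraz, luzip → luluzip, …) follows the same rule: repeat the first consonant+vowel as a prefix.
So tero → tetero.

tetero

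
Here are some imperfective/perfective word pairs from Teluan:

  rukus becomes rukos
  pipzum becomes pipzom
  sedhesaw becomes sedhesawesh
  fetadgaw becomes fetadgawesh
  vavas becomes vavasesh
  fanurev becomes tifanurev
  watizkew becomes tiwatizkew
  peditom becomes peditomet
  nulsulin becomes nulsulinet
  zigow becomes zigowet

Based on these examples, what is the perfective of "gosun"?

rukus and vavas both end in -s yet inflect differently (rukos, vavasesh), so the final letter is not what conditions the rule; the last vowel is.
"gosun" has last vowel 'u'. The stems whose last vowel is 'u' (rukus → rukos, pipzum → pipzom) change the last vowel to 'o'.
So gosun → goson.

goson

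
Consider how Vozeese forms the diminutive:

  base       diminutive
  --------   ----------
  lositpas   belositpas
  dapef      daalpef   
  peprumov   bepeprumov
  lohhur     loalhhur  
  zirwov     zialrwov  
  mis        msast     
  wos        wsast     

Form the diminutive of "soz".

szast

"soz" has 1 vowel. The stems with 1 vowel (wos → wsast, mis → msast) delete the last vowel and add -ast.
So soz → szast.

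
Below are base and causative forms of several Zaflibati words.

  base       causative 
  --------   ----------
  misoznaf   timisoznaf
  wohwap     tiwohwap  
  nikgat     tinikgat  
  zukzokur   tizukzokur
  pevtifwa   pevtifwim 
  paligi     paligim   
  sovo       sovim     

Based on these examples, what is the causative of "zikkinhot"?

tizikkinhot

"zikkinhot" ends in a consonant. The stems ending in a consonant (misoznaf → timisoznaf, wohwap → tiwohwap, nikgat → tinikgat) add the prefix ti-.
The other pattern: stems ending in a vowel drop the final letter and add -im.
So zikkinhot → tizikkinhot.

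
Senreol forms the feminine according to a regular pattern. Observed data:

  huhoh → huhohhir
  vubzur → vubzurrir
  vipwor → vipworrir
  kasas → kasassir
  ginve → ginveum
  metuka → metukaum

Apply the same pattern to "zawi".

metuka and kasas both have last vowel 'a' yet inflect differently (metukaum, kasassir), so the last vowel is not what conditions the rule; whether the stem ends in a vowel or a consonant is.
"zawi" ends in a vowel. The stems ending in a vowel (ginve → ginveum, metuka → metukaum) add -um.
The other pattern: stems ending in a consonant double the final consonant and add -ir.
So zawi → zawium.

zawium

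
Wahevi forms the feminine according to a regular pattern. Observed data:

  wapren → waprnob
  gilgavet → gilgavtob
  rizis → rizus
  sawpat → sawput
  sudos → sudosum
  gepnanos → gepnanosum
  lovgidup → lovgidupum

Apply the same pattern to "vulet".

vultob

gilgavet and sawpat both end in -t yet inflect differently (gilgavtob, sawput), so the final letter is not what conditions the rule; the last vowel is.
"vulet" has last vowel 'e'. The stems whose last vowel is 'e' (wapren → waprnob, gilgavet → gilgavtob) delete the last vowel and add -ob.
So vulet → vultob.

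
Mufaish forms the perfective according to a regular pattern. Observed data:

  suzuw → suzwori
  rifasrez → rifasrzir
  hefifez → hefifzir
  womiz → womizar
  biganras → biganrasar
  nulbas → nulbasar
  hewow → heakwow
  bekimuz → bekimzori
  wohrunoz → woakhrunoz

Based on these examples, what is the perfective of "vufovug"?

rifasrez and wohrunoz both end in -z yet inflect differently (rifasrzir, woakhrunoz), so the final letter is not what conditions the rule; the last vowel is.
"vufovug" has last vowel 'u'. The stems whose last vowel is 'u' (bekimuz → bekimzori, suzuw → suzwori) delete the last vowel and add -ori.
So vufovug → vufovgori.

vufovgori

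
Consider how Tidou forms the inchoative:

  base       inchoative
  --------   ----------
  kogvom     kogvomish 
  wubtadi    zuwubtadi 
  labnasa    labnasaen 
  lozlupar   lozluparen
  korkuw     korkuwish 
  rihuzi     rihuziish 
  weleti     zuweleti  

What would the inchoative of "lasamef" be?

weleti and rihuzi both end in -i yet inflect differently (zuweleti, rihuziish), so the final letter is not what conditions the rule; the first letter is.
"lasamef" begins with l-. The stems beginning with l- (lozlupar → lozluparen, labnasa → labnasaen) add -en.
The other patterns: stems beginning with w- add the prefix zu-; stems beginning with k- or r- add -ish.
So lasamef → lasamefen.

lasamefen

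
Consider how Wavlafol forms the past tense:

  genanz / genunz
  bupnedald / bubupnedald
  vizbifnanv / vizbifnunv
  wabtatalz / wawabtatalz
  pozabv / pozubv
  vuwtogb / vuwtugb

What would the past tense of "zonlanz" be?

"zonlanz" has second-to-last letter 'n'. The stems whose second-to-last letter is 'n' (vizbifnanv → vizbifnunv, genanz → genunz) change the last vowel to 'u'.
The other pattern: stems whose second-to-last letter is 'l' repeat the first consonant+vowel as a prefix.
So zonlanz → zonlunz.

zonlunz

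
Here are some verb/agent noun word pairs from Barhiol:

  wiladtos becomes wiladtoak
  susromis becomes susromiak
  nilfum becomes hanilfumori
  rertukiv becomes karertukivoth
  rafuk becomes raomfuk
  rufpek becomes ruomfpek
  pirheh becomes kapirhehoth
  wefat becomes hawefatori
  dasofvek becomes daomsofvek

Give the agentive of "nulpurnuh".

kanulpurnuhoth

"nulpurnuh" ends in -h. The one such stem in the data (pirheh → kapirhehoth) adds ka- … -oth around the stem, so the same rule applies.
So nulpurnuh → kanulpurnuhoth.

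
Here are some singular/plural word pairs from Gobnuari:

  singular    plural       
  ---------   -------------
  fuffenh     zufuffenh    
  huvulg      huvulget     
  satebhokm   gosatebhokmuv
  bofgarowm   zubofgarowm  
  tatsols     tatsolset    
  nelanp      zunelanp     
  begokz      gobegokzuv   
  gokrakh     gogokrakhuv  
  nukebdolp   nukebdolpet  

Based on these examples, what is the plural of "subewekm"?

satebhokm and bofgarowm both end in -m yet inflect differently (gosatebhokmuv, zubofgarowm), so the final letter is not what conditions the rule; the second-to-last letter is.
"subewekm" has second-to-last letter 'k'. The stems whose second-to-last letter is 'k' (satebhokm → gosatebhokmuv, gokrakh → gogokrakhuv, begokz → gobegokzuv) add go- … -uv around the stem.
The other patterns: stems whose second-to-last letter is 'l' add -et; stems whose second-to-last letter is 'n' or 'w' add the prefix zu-.
So subewekm → gosubewekmuv.

gosubewekmuv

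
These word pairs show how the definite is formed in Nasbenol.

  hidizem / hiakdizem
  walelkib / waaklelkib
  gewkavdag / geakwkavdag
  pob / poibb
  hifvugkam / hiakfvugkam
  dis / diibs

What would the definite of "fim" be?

pob and walelkib both end in -b yet inflect differently (poibb, waaklelkib), so the final letter is not what conditions the rule; the number of vowels is.
"fim" has 1 vowel. The stems with 1 vowel (dis → diibs, pob → poibb) insert -ib- after the first vowel.
So fim → fiibm.

fiibm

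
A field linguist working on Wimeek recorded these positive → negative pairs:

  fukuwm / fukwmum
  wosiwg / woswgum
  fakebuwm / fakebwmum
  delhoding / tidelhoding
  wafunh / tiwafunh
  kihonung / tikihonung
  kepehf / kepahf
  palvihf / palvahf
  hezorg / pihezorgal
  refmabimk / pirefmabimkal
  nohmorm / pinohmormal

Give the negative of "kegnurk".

wosiwg and delhoding both end in -g yet inflect differently (woswgum, tidelhoding), so the final letter is not what conditions the rule; the second-to-last letter is.
"kegnurk" has second-to-last letter 'r'. The stems whose second-to-last letter is 'r' (hezorg → pihezorgal, nohmorm → pinohmormal) add pi- … -al around the stem.
So kegnurk → pikegnurkal.

pikegnurkal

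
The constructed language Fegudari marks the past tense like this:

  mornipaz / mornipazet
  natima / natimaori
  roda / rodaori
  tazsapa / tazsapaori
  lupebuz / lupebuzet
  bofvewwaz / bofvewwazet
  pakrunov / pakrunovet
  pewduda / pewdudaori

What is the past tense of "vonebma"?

natima and bofvewwaz both have last vowel 'a' yet inflect differently (natimaori, bofvewwazet), so the last vowel is not what conditions the rule; the final letter is.
"vonebma" ends in -a. The stems ending in -a (natima → natimaori, pewduda → pewdudaori, tazsapa → tazsapaori) add -ori.
So vonebma → vonebmaori.

vonebmaori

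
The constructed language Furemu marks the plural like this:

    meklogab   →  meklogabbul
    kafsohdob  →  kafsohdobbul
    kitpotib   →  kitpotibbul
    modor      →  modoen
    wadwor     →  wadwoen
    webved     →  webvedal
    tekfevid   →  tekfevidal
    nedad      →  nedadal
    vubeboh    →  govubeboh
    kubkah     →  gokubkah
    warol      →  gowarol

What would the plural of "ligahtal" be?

goligahtal

kafsohdob and modor both have last vowel 'o' yet inflect differently (kafsohdobbul, modoen), so the last vowel is not what conditions the rule; the final letter is.
"ligahtal" ends in -l. The one such stem in the data (warol → gowarol) adds the prefix go-, so the same rule applies.
The other patterns: stems ending in -b double the final consonant and add -ul; stems ending in -r drop the final letter and add -en; stems ending in -d add -al.
So ligahtal → goligahtal.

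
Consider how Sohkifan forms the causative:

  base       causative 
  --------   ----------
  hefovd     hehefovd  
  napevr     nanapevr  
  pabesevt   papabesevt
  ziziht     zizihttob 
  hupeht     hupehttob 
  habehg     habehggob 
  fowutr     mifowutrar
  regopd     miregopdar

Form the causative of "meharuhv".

pabesevt and ziziht both end in -t yet inflect differently (papabesevt, zizihttob), so the final letter is not what conditions the rule; the second-to-last letter is.
"meharuhv" has second-to-last letter 'h'. The stems whose second-to-last letter is 'h' (ziziht → zizihttob, hupeht → hupehttob, habehg → habehggob) double the final consonant and add -ob.
The other patterns: stems whose second-to-last letter is 'v' repeat the first consonant+vowel as a prefix; stems whose second-to-last letter is 'p' or 't' add mi- … -ar around the stem.
So meharuhv → meharuhvvob.

meharuhvvob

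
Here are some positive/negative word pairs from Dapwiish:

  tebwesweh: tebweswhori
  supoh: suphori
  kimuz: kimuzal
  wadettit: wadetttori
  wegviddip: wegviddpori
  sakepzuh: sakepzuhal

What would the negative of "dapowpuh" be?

dapowpuhal

sakepzuh and supoh both end in -h yet inflect differently (sakepzuhal, suphori), so the final letter is not what conditions the rule; the last vowel is.
"dapowpuh" has last vowel 'u'. The stems whose last vowel is 'u' (sakepzuh → sakepzuhal, kimuz → kimuzal) add -al.
So dapowpuh → dapowpuhal.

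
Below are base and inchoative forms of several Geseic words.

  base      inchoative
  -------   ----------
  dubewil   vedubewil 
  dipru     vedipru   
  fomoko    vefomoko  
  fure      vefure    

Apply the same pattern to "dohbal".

Every pair shown (dubewil → vedubewil, dipru → vedipru, fomoko → vefomoko, …) follows the same rule: add the prefix ve-.
So dohbal → vedohbal.

vedohbal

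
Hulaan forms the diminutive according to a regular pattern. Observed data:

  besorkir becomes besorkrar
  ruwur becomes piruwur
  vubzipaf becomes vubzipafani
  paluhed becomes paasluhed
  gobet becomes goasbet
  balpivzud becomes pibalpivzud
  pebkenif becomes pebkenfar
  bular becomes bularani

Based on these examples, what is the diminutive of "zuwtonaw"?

zuwtonawani

besorkir and ruwur both end in -r yet inflect differently (besorkrar, piruwur), so the final letter is not what conditions the rule; the last vowel is.
"zuwtonaw" has last vowel 'a'. The stems whose last vowel is 'a' (bular → bularani, vubzipaf → vubzipafani) add -ani.
So zuwtonaw → zuwtonawani.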